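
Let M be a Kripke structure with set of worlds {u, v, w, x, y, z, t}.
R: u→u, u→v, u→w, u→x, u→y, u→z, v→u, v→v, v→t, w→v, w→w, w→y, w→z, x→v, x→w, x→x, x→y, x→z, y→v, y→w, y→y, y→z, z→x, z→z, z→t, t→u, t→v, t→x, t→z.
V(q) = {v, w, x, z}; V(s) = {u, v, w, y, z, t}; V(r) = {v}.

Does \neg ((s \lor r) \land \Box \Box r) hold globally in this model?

Yes

Let φ = \neg ((s \lor r) \land \Box \Box r). Evaluate φ at each world:
  u (successors {u, v, w, x, y, z}): φ is true.
  v (successors {u, v, t}): φ is true.
  w (successors {v, w, y, z}): φ is true.
  x (successors {v, w, x, y, z}): φ is true.
  y (successors {v, w, y, z}): φ is true.
  z (successors {x, z, t}): φ is true.
  t (successors {u, v, x, z}): φ is true.
For instance, at v:
  At v: (s \lor r) \land \Box \Box r is false, so \neg ((s \lor r) \land \Box \Box r) is true.
    At v: s \lor r is true, \Box \Box r is false, so (s \lor r) \land \Box \Box r is false.
      At v: \Box \Box r requires \Box r at every successor {u, v, t}.
        \Box r fails at u, so \Box \Box r is false at v.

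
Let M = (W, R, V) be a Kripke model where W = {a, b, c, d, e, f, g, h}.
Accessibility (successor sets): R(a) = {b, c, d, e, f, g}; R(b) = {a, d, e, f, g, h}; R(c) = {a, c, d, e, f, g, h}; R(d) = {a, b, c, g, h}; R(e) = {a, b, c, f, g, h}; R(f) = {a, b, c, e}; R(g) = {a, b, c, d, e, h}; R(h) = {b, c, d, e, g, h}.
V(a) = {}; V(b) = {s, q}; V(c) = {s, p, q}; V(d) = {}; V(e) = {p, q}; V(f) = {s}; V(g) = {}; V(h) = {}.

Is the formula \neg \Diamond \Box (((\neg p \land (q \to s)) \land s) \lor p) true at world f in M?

Yes

Recall that \Box ψ holds at a world iff ψ holds at every accessible world, and \Diamond ψ holds iff ψ holds at some accessible world.
At f: \Diamond \Box (((\neg p \land (q \to s)) \land s) \lor p) is false, so \neg \Diamond \Box (((\neg p \land (q \to s)) \land s) \lor p) is true.
  At f: \Diamond \Box (((\neg p \land (q \to s)) \land s) \lor p) requires \Box (((\neg p \land (q \to s)) \land s) \lor p) at some successor in {a, b, c, e}.
    At a: \Box (((\neg p \land (q \to s)) \land s) \lor p) is false.
    At b: \Box (((\neg p \land (q \to s)) \land s) \lor p) is false.
    At c: \Box (((\neg p \land (q \to s)) \land s) \lor p) is false.
    At e: \Box (((\neg p \land (q \to s)) \land s) \lor p) is false.
  So \Diamond \Box (((\neg p \land (q \to s)) \land s) \lor p) is false at f.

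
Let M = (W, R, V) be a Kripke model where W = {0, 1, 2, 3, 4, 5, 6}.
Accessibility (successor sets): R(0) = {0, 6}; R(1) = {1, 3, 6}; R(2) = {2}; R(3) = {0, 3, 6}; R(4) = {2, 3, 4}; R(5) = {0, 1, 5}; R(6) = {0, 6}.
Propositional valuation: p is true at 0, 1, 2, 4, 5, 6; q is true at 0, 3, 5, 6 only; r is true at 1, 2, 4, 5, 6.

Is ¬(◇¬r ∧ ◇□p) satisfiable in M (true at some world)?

Yes

Let φ = ¬(◇¬r ∧ ◇□p). Evaluate φ at each world:
  0 (successors {0, 6}): φ is false.
  1 (successors {1, 3, 6}): φ is false.
  2 (successors {2}): φ is true.
  3 (successors {0, 3, 6}): φ is false.
  4 (successors {2, 3, 4}): φ is false.
  5 (successors {0, 1, 5}): φ is false.
  6 (successors {0, 6}): φ is false.
Detail at 2 (witness):
  At 2: ◇¬r ∧ ◇□p is false, so ¬(◇¬r ∧ ◇□p) is true.
    At 2: ◇¬r is false, ◇□p is true, so ◇¬r ∧ ◇□p is false.
      At 2: ◇¬r requires ¬r at some successor in {2}.
        At 2: ¬r is false.
      So ◇¬r is false at 2.
      At 2: ◇□p requires □p at some successor in {2}.
        □p holds at 2, so ◇□p is true at 2.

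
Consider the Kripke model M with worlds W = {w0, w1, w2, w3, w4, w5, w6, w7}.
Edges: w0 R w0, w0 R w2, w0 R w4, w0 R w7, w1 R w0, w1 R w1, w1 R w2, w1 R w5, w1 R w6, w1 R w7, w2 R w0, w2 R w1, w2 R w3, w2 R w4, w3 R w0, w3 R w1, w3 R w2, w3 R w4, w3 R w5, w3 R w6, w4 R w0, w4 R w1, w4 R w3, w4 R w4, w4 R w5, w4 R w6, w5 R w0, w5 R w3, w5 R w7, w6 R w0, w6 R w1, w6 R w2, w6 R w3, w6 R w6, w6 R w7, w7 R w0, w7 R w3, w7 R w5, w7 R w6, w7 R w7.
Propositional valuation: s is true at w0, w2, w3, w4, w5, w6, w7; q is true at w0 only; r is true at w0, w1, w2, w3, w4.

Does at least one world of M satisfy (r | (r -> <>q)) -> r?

Let φ = (r | (r -> <>q)) -> r. Evaluate φ at each world:
  w0 (successors {w0, w2, w4, w7}): φ is true.
  w1 (successors {w0, w1, w2, w5, w6, w7}): φ is true.
  w2 (successors {w0, w1, w3, w4}): φ is true.
  w3 (successors {w0, w1, w2, w4, w5, w6}): φ is true.
  w4 (successors {w0, w1, w3, w4, w5, w6}): φ is true.
  w5 (successors {w0, w3, w7}): φ is false.
  w6 (successors {w0, w1, w2, w3, w6, w7}): φ is false.
  w7 (successors {w0, w3, w5, w6, w7}): φ is false.
Detail at w0 (witness):
  At w0: r | (r -> <>q) is true, r is true, so (r | (r -> <>q)) -> r is true.
    At w0: r is true, r -> <>q is true, so r | (r -> <>q) is true.
      At w0: r is true, <>q is true, so r -> <>q is true.

Yes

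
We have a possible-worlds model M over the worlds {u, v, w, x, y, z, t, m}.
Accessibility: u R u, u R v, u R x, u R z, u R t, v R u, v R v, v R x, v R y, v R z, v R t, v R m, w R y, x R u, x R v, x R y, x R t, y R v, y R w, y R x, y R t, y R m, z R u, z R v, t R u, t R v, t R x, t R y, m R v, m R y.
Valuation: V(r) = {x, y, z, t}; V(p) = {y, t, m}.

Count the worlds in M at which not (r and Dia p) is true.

Recall that Dia ψ holds at a world iff ψ holds at some accessible world.
Let φ = not (r and Dia p). Evaluate φ at each world:
  u (successors {u, v, x, z, t}): φ is true.
  v (successors {u, v, x, y, z, t, m}): φ is true.
  w (successors {y}): φ is true.
  x (successors {u, v, y, t}): φ is false.
  y (successors {v, w, x, t, m}): φ is false.
  z (successors {u, v}): φ is true.
  t (successors {u, v, x, y}): φ is false.
  m (successors {v, y}): φ is true.
For instance, at z:
  At z: r and Dia p is false, so not (r and Dia p) is true.
    At z: r is true, Dia p is false, so r and Dia p is false.
      At z: Dia p requires p at some successor in {u, v}.
        At u: p is false.
        At v: p is false.
      So Dia p is false at z.
Satisfying worlds: {u, v, w, z, m}

5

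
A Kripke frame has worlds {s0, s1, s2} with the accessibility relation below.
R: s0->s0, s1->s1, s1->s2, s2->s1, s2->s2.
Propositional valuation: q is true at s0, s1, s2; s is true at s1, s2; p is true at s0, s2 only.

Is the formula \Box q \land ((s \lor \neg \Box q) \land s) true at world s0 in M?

No

At s0: \Box q is true, (s \lor \neg \Box q) \land s is false, so \Box q \land ((s \lor \neg \Box q) \land s) is false.
  At s0: \Box q requires q at every successor {s0}.
    At s0: q is true.
  So \Box q is true at s0.
  At s0: s \lor \neg \Box q is false, s is false, so (s \lor \neg \Box q) \land s is false.
    At s0: s is false, \neg \Box q is false, so s \lor \neg \Box q is false.
      At s0: \Box q is true, so \neg \Box q is false.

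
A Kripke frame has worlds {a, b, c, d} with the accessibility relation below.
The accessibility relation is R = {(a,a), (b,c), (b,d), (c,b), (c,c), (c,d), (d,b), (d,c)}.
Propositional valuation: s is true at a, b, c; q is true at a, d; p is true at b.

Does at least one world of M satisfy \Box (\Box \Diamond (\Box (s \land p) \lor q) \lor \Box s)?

Let φ = \Box (\Box \Diamond (\Box (s \land p) \lor q) \lor \Box s). Evaluate φ at each world:
  a (successors {a}): φ is true.
  b (successors {c, d}): φ is false.
  c (successors {b, c, d}): φ is false.
  d (successors {b, c}): φ is false.
Detail at a (witness):
  At a: \Box (\Box \Diamond (\Box (s \land p) \lor q) \lor \Box s) requires \Box \Diamond (\Box (s \land p) \lor q) \lor \Box s at every successor {a}.
      At a: \Box \Diamond (\Box (s \land p) \lor q) is true, \Box s is true, so \Box \Diamond (\Box (s \land p) \lor q) \lor \Box s is true.
  So \Box (\Box \Diamond (\Box (s \land p) \lor q) \lor \Box s) is true at a.

Yes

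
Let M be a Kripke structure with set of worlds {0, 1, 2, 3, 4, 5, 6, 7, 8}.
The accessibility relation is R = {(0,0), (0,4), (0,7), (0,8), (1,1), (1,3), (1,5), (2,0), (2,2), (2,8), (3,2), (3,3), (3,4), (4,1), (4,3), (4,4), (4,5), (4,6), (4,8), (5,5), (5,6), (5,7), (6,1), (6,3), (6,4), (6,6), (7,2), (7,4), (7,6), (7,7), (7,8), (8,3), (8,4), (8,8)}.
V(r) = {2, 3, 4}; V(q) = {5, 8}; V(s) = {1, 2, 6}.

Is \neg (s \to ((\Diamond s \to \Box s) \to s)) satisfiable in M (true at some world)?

Recall that \Box ψ holds at a world iff ψ holds at every accessible world, and \Diamond ψ holds iff ψ holds at some accessible world.
Let φ = \neg (s \to ((\Diamond s \to \Box s) \to s)). Evaluate φ at each world:
  0 (successors {0, 4, 7, 8}): φ is false.
  1 (successors {1, 3, 5}): φ is false.
  2 (successors {0, 2, 8}): φ is false.
  3 (successors {2, 3, 4}): φ is false.
  4 (successors {1, 3, 4, 5, 6, 8}): φ is false.
  5 (successors {5, 6, 7}): φ is false.
  6 (successors {1, 3, 4, 6}): φ is false.
  7 (successors {2, 4, 6, 7, 8}): φ is false.
  8 (successors {3, 4, 8}): φ is false.
For instance, at 1:
  At 1: s \to ((\Diamond s \to \Box s) \to s) is true, so \neg (s \to ((\Diamond s \to \Box s) \to s)) is false.
    At 1: s is true, (\Diamond s \to \Box s) \to s is true, so s \to ((\Diamond s \to \Box s) \to s) is true.
      At 1: \Diamond s \to \Box s is false, s is true, so (\Diamond s \to \Box s) \to s is true.

No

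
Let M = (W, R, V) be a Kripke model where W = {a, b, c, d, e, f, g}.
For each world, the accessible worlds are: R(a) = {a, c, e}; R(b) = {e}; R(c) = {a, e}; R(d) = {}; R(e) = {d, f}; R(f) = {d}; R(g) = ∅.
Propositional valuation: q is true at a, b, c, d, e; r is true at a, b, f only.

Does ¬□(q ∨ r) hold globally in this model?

No

Let φ = ¬□(q ∨ r). Evaluate φ at each world:
  a (successors {a, c, e}): φ is false.
  b (successors {e}): φ is false.
  c (successors {a, e}): φ is false.
  d (successors ∅): φ is false.
  e (successors {d, f}): φ is false.
  f (successors {d}): φ is false.
  g (successors ∅): φ is false.
Detail at a (counterexample):
  At a: □(q ∨ r) is true, so ¬□(q ∨ r) is false.
    At a: □(q ∨ r) requires q ∨ r at every successor {a, c, e}.
      At a: q ∨ r is true.
      At c: q ∨ r is true.
      At e: q ∨ r is true.
    So □(q ∨ r) is true at a.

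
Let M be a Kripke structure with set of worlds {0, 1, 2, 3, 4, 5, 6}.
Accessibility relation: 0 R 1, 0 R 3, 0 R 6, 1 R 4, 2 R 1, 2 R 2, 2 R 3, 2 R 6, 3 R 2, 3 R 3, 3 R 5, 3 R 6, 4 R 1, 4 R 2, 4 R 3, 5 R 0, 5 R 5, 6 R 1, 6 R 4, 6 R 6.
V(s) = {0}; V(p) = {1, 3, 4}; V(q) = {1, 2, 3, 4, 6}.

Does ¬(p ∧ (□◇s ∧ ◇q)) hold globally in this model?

Yes

Let φ = ¬(p ∧ (□◇s ∧ ◇q)). Evaluate φ at each world:
  0 (successors {1, 3, 6}): φ is true.
  1 (successors {4}): φ is true.
  2 (successors {1, 2, 3, 6}): φ is true.
  3 (successors {2, 3, 5, 6}): φ is true.
  4 (successors {1, 2, 3}): φ is true.
  5 (successors {0, 5}): φ is true.
  6 (successors {1, 4, 6}): φ is true.
For instance, at 2:
  At 2: p ∧ (□◇s ∧ ◇q) is false, so ¬(p ∧ (□◇s ∧ ◇q)) is true.
    At 2: p is false, □◇s ∧ ◇q is false, so p ∧ (□◇s ∧ ◇q) is false.
      At 2: □◇s is false, ◇q is true, so □◇s ∧ ◇q is false.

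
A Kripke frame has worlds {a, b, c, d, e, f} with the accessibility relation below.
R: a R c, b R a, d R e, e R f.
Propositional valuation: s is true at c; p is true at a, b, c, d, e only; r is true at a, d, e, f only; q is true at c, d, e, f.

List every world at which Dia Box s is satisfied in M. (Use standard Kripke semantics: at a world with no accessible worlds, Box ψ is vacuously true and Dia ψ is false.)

a, b, e

Let φ = Dia Box s. Evaluate φ at each world:
  a (successors {c}): φ is true.
  b (successors {a}): φ is true.
  c (successors ∅): φ is false.
  d (successors {e}): φ is false.
  e (successors {f}): φ is true.
  f (successors ∅): φ is false.
For instance, at a:
  At a: Dia Box s requires Box s at some successor in {c}.
    Box s holds at c, so Dia Box s is true at a.
      At c: no accessible worlds, so Box s holds vacuously.
Satisfying worlds: {a, b, e}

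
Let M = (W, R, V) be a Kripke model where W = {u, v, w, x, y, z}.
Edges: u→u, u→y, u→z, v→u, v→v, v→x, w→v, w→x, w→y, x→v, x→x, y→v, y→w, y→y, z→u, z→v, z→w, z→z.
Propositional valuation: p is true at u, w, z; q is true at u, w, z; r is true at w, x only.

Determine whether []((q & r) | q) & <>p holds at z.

No

Recall that []ψ holds at a world iff ψ holds at every accessible world, and <>ψ holds iff ψ holds at some accessible world.
At z: []((q & r) | q) is false, <>p is true, so []((q & r) | q) & <>p is false.
  At z: []((q & r) | q) requires (q & r) | q at every successor {u, v, w, z}.
    (q & r) | q fails at v, so []((q & r) | q) is false at z.
  At z: <>p requires p at some successor in {u, v, w, z}.
    p holds at u, so <>p is true at z.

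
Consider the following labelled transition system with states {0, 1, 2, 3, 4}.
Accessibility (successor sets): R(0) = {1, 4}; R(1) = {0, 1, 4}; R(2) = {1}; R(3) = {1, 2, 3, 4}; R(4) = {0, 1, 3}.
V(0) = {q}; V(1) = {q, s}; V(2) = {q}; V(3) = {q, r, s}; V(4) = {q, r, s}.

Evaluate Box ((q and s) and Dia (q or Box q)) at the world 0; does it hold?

Yes

At 0: Box ((q and s) and Dia (q or Box q)) requires (q and s) and Dia (q or Box q) at every successor {1, 4}.
    At 1: q and s is true, Dia (q or Box q) is true, so (q and s) and Dia (q or Box q) is true.
      At 1: Dia (q or Box q) requires q or Box q at some successor in {0, 1, 4}.
        q or Box q holds at 0, so Dia (q or Box q) is true at 1.
    At 4: q and s is true, Dia (q or Box q) is true, so (q and s) and Dia (q or Box q) is true.
      At 4: Dia (q or Box q) requires q or Box q at some successor in {0, 1, 3}.
        q or Box q holds at 0, so Dia (q or Box q) is true at 4.
So Box ((q and s) and Dia (q or Box q)) is true at 0.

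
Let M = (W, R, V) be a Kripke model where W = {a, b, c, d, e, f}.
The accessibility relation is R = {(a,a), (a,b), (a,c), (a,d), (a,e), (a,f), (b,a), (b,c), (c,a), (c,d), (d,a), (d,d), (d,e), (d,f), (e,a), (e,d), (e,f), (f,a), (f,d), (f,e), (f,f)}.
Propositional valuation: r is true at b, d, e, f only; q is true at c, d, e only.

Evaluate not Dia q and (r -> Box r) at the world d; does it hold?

No

At d: not Dia q is false, r -> Box r is false, so not Dia q and (r -> Box r) is false.
  At d: Dia q is true, so not Dia q is false.
    At d: Dia q requires q at some successor in {a, d, e, f}.
      q holds at d, so Dia q is true at d.
  At d: r is true, Box r is false, so r -> Box r is false.
    At d: Box r requires r at every successor {a, d, e, f}.
      r fails at a, so Box r is false at d.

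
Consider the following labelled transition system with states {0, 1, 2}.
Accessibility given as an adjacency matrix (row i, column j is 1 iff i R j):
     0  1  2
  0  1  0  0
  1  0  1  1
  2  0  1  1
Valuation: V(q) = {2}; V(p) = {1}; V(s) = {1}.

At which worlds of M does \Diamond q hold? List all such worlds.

Let φ = \Diamond q. Evaluate φ at each world:
  0 (successors {0}): φ is false.
  1 (successors {1, 2}): φ is true.
  2 (successors {1, 2}): φ is true.
For instance, at 0:
  At 0: \Diamond q requires q at some successor in {0}.
    At 0: q is false.
  So \Diamond q is false at 0.
Satisfying worlds: {1, 2}

1, 2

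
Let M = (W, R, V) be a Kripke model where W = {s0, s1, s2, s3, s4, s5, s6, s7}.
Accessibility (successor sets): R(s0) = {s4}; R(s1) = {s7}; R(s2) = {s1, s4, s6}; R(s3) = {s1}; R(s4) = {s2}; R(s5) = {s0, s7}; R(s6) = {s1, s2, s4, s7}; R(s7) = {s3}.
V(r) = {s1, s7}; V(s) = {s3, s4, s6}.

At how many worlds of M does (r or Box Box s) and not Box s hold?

Recall that Box ψ holds at a world iff ψ holds at every accessible world, and Dia ψ holds iff ψ holds at some accessible world.
Let φ = (r or Box Box s) and not Box s. Evaluate φ at each world:
  s0 (successors {s4}): φ is false.
  s1 (successors {s7}): φ is true.
  s2 (successors {s1, s4, s6}): φ is false.
  s3 (successors {s1}): φ is false.
  s4 (successors {s2}): φ is false.
  s5 (successors {s0, s7}): φ is true.
  s6 (successors {s1, s2, s4, s7}): φ is false.
  s7 (successors {s3}): φ is false.
For instance, at s5:
  At s5: r or Box Box s is true, not Box s is true, so (r or Box Box s) and not Box s is true.
    At s5: r is false, Box Box s is true, so r or Box Box s is true.
      At s5: Box Box s requires Box s at every successor {s0, s7}.
        At s0: Box s is true.
        At s7: Box s is true.
      So Box Box s is true at s5.
    At s5: Box s is false, so not Box s is true.
      At s5: Box s requires s at every successor {s0, s7}.
        s fails at s0, so Box s is false at s5.
Satisfying worlds: {s1, s5}

2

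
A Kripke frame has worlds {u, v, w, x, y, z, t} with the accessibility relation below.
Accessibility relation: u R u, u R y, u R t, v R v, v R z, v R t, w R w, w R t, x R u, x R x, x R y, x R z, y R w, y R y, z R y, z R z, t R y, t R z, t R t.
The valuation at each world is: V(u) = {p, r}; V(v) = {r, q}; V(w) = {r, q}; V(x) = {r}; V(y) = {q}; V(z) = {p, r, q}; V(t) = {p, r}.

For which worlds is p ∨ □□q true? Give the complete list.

u, z, t

Let φ = p ∨ □□q. Evaluate φ at each world:
  u (successors {u, y, t}): φ is true.
  v (successors {v, z, t}): φ is false.
  w (successors {w, t}): φ is false.
  x (successors {u, x, y, z}): φ is false.
  y (successors {w, y}): φ is false.
  z (successors {y, z}): φ is true.
  t (successors {y, z, t}): φ is true.
For instance, at w:
  At w: p is false, □□q is false, so p ∨ □□q is false.
    At w: □□q requires □q at every successor {w, t}.
      □q fails at w, so □□q is false at w.
Satisfying worlds: {u, z, t}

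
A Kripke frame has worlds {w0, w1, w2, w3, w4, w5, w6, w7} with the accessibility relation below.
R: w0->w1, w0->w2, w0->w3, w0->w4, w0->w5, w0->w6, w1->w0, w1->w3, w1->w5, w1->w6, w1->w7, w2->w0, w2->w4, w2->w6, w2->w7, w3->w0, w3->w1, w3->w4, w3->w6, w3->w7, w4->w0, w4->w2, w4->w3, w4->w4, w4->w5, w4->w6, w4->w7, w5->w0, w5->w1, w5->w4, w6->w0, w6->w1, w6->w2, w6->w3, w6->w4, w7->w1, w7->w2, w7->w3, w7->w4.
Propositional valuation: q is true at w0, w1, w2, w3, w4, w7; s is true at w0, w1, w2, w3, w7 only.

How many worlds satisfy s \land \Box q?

1

Let φ = s \land \Box q. Evaluate φ at each world:
  w0 (successors {w1, w2, w3, w4, w5, w6}): φ is false.
  w1 (successors {w0, w3, w5, w6, w7}): φ is false.
  w2 (successors {w0, w4, w6, w7}): φ is false.
  w3 (successors {w0, w1, w4, w6, w7}): φ is false.
  w4 (successors {w0, w2, w3, w4, w5, w6, w7}): φ is false.
  w5 (successors {w0, w1, w4}): φ is false.
  w6 (successors {w0, w1, w2, w3, w4}): φ is false.
  w7 (successors {w1, w2, w3, w4}): φ is true.
For instance, at w7:
  At w7: s is true, \Box q is true, so s \land \Box q is true.
    At w7: \Box q requires q at every successor {w1, w2, w3, w4}.
      At w1: q is true.
      At w2: q is true.
      At w3: q is true.
      At w4: q is true.
    So \Box q is true at w7.
Satisfying worlds: {w7}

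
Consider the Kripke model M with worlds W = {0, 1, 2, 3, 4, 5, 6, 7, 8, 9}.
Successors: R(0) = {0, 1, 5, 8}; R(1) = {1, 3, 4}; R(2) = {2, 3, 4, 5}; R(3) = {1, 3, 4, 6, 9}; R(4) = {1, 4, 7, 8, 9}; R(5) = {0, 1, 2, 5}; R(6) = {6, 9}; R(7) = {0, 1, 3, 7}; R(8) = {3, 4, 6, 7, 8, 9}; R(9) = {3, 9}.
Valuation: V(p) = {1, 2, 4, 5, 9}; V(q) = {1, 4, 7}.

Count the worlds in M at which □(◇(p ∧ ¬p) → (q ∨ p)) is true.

Let φ = □(◇(p ∧ ¬p) → (q ∨ p)). Evaluate φ at each world:
  0 (successors {0, 1, 5, 8}): φ is true.
  1 (successors {1, 3, 4}): φ is true.
  2 (successors {2, 3, 4, 5}): φ is true.
  3 (successors {1, 3, 4, 6, 9}): φ is true.
  4 (successors {1, 4, 7, 8, 9}): φ is true.
  5 (successors {0, 1, 2, 5}): φ is true.
  6 (successors {6, 9}): φ is true.
  7 (successors {0, 1, 3, 7}): φ is true.
  8 (successors {3, 4, 6, 7, 8, 9}): φ is true.
  9 (successors {3, 9}): φ is true.
For instance, at 2:
  At 2: □(◇(p ∧ ¬p) → (q ∨ p)) requires ◇(p ∧ ¬p) → (q ∨ p) at every successor {2, 3, 4, 5}.
    At 2: ◇(p ∧ ¬p) → (q ∨ p) is true.
    At 3: ◇(p ∧ ¬p) → (q ∨ p) is true.
    At 4: ◇(p ∧ ¬p) → (q ∨ p) is true.
    At 5: ◇(p ∧ ¬p) → (q ∨ p) is true.
  So □(◇(p ∧ ¬p) → (q ∨ p)) is true at 2.
Satisfying worlds: {0, 1, 2, 3, 4, 5, 6, 7, 8, 9}

10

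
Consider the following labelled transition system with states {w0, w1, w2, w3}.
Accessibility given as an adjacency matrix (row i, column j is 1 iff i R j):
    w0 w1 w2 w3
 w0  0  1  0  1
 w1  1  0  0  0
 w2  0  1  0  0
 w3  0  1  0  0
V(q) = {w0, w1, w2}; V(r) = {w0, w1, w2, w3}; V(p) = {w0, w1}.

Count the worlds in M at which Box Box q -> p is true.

2

Recall that Box ψ holds at a world iff ψ holds at every accessible world, and Dia ψ holds iff ψ holds at some accessible world.
Let φ = Box Box q -> p. Evaluate φ at each world:
  w0 (successors {w1, w3}): φ is true.
  w1 (successors {w0}): φ is true.
  w2 (successors {w1}): φ is false.
  w3 (successors {w1}): φ is false.
For instance, at w1:
  At w1: Box Box q is false, p is true, so Box Box q -> p is true.
    At w1: Box Box q requires Box q at every successor {w0}.
      Box q fails at w0, so Box Box q is false at w1.
Satisfying worlds: {w0, w1}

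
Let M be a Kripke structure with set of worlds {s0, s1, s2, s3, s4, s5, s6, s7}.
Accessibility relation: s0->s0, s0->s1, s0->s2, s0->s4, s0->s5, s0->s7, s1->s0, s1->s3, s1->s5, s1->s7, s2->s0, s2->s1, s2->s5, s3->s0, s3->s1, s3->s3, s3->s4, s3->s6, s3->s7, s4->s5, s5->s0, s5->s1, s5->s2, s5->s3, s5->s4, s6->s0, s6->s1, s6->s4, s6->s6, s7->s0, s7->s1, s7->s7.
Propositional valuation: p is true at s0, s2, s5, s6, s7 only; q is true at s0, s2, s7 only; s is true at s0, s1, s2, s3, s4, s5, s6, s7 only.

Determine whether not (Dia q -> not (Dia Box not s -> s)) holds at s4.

No

Recall that Box ψ holds at a world iff ψ holds at every accessible world, and Dia ψ holds iff ψ holds at some accessible world.
At s4: Dia q -> not (Dia Box not s -> s) is true, so not (Dia q -> not (Dia Box not s -> s)) is false.
  At s4: Dia q is false, not (Dia Box not s -> s) is false, so Dia q -> not (Dia Box not s -> s) is true.
    At s4: Dia q requires q at some successor in {s5}.
      At s5: q is false.
    So Dia q is false at s4.
    At s4: Dia Box not s -> s is true, so not (Dia Box not s -> s) is false.
      At s4: Dia Box not s is false, s is true, so Dia Box not s -> s is true.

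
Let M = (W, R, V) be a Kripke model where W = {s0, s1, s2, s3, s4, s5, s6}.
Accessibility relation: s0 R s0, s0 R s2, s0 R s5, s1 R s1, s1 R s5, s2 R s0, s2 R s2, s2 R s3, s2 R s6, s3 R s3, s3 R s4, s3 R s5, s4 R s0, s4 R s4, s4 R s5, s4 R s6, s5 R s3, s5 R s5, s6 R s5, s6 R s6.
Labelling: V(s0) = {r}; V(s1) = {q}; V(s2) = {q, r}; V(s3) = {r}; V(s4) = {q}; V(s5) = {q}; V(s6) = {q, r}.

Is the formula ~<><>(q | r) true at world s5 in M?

At s5: <><>(q | r) is true, so ~<><>(q | r) is false.
  At s5: <><>(q | r) requires <>(q | r) at some successor in {s3, s5}.
    <>(q | r) holds at s3, so <><>(q | r) is true at s5.
      At s3: <>(q | r) requires q | r at some successor in {s3, s4, s5}.
        q | r holds at s3, so <>(q | r) is true at s3.

No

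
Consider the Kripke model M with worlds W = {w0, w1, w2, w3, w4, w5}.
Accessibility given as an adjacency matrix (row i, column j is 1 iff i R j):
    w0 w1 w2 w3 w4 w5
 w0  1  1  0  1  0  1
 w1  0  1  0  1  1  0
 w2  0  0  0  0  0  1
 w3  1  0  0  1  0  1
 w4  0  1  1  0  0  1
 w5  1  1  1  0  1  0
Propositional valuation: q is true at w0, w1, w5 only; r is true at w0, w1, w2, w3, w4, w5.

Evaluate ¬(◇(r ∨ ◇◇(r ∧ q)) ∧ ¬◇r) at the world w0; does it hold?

At w0: ◇(r ∨ ◇◇(r ∧ q)) ∧ ¬◇r is false, so ¬(◇(r ∨ ◇◇(r ∧ q)) ∧ ¬◇r) is true.
  At w0: ◇(r ∨ ◇◇(r ∧ q)) is true, ¬◇r is false, so ◇(r ∨ ◇◇(r ∧ q)) ∧ ¬◇r is false.
    At w0: ◇(r ∨ ◇◇(r ∧ q)) requires r ∨ ◇◇(r ∧ q) at some successor in {w0, w1, w3, w5}.
      r ∨ ◇◇(r ∧ q) holds at w0, so ◇(r ∨ ◇◇(r ∧ q)) is true at w0.
    At w0: ◇r is true, so ¬◇r is false.
      At w0: ◇r requires r at some successor in {w0, w1, w3, w5}.
        r holds at w0, so ◇r is true at w0.

Yes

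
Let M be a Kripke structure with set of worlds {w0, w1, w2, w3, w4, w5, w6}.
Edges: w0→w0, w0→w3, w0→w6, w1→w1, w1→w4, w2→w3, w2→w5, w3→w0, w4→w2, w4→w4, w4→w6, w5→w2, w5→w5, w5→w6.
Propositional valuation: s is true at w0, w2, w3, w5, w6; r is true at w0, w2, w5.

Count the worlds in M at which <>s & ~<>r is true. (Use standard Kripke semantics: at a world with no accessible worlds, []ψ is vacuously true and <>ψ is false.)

0

Let φ = <>s & ~<>r. Evaluate φ at each world:
  w0 (successors {w0, w3, w6}): φ is false.
  w1 (successors {w1, w4}): φ is false.
  w2 (successors {w3, w5}): φ is false.
  w3 (successors {w0}): φ is false.
  w4 (successors {w2, w4, w6}): φ is false.
  w5 (successors {w2, w5, w6}): φ is false.
  w6 (successors ∅): φ is false.
For instance, at w5:
  At w5: <>s is true, ~<>r is false, so <>s & ~<>r is false.
    At w5: <>s requires s at some successor in {w2, w5, w6}.
      s holds at w2, so <>s is true at w5.
    At w5: <>r is true, so ~<>r is false.
      At w5: <>r requires r at some successor in {w2, w5, w6}.
        r holds at w2, so <>r is true at w5.
Satisfying worlds: none.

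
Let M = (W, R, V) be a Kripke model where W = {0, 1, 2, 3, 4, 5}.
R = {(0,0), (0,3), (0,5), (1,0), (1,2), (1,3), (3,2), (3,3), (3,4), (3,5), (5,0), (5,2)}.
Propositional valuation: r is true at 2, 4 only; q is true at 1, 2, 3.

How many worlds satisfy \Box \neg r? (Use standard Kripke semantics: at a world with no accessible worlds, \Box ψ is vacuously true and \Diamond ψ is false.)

3

Let φ = \Box \neg r. Evaluate φ at each world:
  0 (successors {0, 3, 5}): φ is true.
  1 (successors {0, 2, 3}): φ is false.
  2 (successors ∅): φ is true.
  3 (successors {2, 3, 4, 5}): φ is false.
  4 (successors ∅): φ is true.
  5 (successors {0, 2}): φ is false.
For instance, at 3:
  At 3: \Box \neg r requires \neg r at every successor {2, 3, 4, 5}.
    \neg r fails at 2, so \Box \neg r is false at 3.
Satisfying worlds: {0, 2, 4}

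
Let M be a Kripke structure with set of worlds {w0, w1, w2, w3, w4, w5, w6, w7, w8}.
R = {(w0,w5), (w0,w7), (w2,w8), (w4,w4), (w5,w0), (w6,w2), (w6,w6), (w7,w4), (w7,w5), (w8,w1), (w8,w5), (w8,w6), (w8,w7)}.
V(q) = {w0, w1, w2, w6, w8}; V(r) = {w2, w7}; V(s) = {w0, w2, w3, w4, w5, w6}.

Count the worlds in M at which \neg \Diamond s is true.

Let φ = \neg \Diamond s. Evaluate φ at each world:
  w0 (successors {w5, w7}): φ is false.
  w1 (successors ∅): φ is true.
  w2 (successors {w8}): φ is true.
  w3 (successors ∅): φ is true.
  w4 (successors {w4}): φ is false.
  w5 (successors {w0}): φ is false.
  w6 (successors {w2, w6}): φ is false.
  w7 (successors {w4, w5}): φ is false.
  w8 (successors {w1, w5, w6, w7}): φ is false.
For instance, at w7:
  At w7: \Diamond s is true, so \neg \Diamond s is false.
    At w7: \Diamond s requires s at some successor in {w4, w5}.
      s holds at w4, so \Diamond s is true at w7.
Satisfying worlds: {w1, w2, w3}

3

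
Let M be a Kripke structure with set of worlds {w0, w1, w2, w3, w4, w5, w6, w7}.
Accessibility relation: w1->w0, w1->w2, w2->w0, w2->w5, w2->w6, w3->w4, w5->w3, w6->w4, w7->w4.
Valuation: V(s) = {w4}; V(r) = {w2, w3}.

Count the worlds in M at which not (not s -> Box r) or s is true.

Recall that Box ψ holds at a world iff ψ holds at every accessible world, and Dia ψ holds iff ψ holds at some accessible world.
Let φ = not (not s -> Box r) or s. Evaluate φ at each world:
  w0 (successors ∅): φ is false.
  w1 (successors {w0, w2}): φ is true.
  w2 (successors {w0, w5, w6}): φ is true.
  w3 (successors {w4}): φ is true.
  w4 (successors ∅): φ is true.
  w5 (successors {w3}): φ is false.
  w6 (successors {w4}): φ is true.
  w7 (successors {w4}): φ is true.
For instance, at w5:
  At w5: not (not s -> Box r) is false, s is false, so not (not s -> Box r) or s is false.
    At w5: not s -> Box r is true, so not (not s -> Box r) is false.
      At w5: not s is true, Box r is true, so not s -> Box r is true.
Satisfying worlds: {w1, w2, w3, w4, w6, w7}

6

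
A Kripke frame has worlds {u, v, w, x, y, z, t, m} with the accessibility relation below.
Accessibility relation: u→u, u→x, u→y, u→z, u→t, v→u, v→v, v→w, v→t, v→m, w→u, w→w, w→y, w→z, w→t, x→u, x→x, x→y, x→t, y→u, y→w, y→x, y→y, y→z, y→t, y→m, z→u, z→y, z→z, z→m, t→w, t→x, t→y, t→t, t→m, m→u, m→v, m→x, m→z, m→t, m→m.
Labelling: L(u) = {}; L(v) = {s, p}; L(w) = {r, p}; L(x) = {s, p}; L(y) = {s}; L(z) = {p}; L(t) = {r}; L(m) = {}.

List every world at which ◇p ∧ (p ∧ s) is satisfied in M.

v, x

Recall that ◇ψ holds at a world iff ψ holds at some accessible world.
Let φ = ◇p ∧ (p ∧ s). Evaluate φ at each world:
  u (successors {u, x, y, z, t}): φ is false.
  v (successors {u, v, w, t, m}): φ is true.
  w (successors {u, w, y, z, t}): φ is false.
  x (successors {u, x, y, t}): φ is true.
  y (successors {u, w, x, y, z, t, m}): φ is false.
  z (successors {u, y, z, m}): φ is false.
  t (successors {w, x, y, t, m}): φ is false.
  m (successors {u, v, x, z, t, m}): φ is false.
For instance, at x:
  At x: ◇p is true, p ∧ s is true, so ◇p ∧ (p ∧ s) is true.
    At x: ◇p requires p at some successor in {u, x, y, t}.
      p holds at x, so ◇p is true at x.
Satisfying worlds: {v, x}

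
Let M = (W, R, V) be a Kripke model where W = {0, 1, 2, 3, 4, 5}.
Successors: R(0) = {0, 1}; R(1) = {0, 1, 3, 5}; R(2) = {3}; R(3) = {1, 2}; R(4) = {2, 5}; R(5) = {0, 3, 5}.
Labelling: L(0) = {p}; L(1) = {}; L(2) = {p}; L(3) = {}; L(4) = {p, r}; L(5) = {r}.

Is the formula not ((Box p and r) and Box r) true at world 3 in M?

At 3: (Box p and r) and Box r is false, so not ((Box p and r) and Box r) is true.
  At 3: Box p and r is false, Box r is false, so (Box p and r) and Box r is false.
    At 3: Box p is false, r is false, so Box p and r is false.
      At 3: Box p requires p at every successor {1, 2}.
        p fails at 1, so Box p is false at 3.
    At 3: Box r requires r at every successor {1, 2}.
      r fails at 1, so Box r is false at 3.

Yes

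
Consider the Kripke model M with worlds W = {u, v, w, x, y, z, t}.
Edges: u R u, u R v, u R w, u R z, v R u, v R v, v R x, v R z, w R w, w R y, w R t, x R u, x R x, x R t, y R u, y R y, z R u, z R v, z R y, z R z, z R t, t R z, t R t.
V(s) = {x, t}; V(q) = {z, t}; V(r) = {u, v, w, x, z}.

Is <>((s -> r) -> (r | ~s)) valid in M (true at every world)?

Yes

Let φ = <>((s -> r) -> (r | ~s)). Evaluate φ at each world:
  u (successors {u, v, w, z}): φ is true.
  v (successors {u, v, x, z}): φ is true.
  w (successors {w, y, t}): φ is true.
  x (successors {u, x, t}): φ is true.
  y (successors {u, y}): φ is true.
  z (successors {u, v, y, z, t}): φ is true.
  t (successors {z, t}): φ is true.
For instance, at z:
  At z: <>((s -> r) -> (r | ~s)) requires (s -> r) -> (r | ~s) at some successor in {u, v, y, z, t}.
    (s -> r) -> (r | ~s) holds at u, so <>((s -> r) -> (r | ~s)) is true at z.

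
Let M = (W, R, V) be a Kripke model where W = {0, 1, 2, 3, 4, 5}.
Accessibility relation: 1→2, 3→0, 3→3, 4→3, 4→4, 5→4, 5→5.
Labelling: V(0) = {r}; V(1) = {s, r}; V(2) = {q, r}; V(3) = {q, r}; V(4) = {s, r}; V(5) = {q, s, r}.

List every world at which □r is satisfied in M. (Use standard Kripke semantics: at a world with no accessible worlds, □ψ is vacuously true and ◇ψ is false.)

Let φ = □r. Evaluate φ at each world:
  0 (successors ∅): φ is true.
  1 (successors {2}): φ is true.
  2 (successors ∅): φ is true.
  3 (successors {0, 3}): φ is true.
  4 (successors {3, 4}): φ is true.
  5 (successors {4, 5}): φ is true.
For instance, at 3:
  At 3: □r requires r at every successor {0, 3}.
    At 0: r is true.
    At 3: r is true.
  So □r is true at 3.
Satisfying worlds: {0, 1, 2, 3, 4, 5}

0, 1, 2, 3, 4, 5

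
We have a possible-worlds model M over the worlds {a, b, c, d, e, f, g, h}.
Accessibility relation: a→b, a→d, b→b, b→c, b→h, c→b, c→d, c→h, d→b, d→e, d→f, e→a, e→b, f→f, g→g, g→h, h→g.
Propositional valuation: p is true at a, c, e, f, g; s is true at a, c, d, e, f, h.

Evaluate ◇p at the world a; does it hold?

At a: ◇p requires p at some successor in {b, d}.
  At b: p is false.
  At d: p is false.
So ◇p is false at a.

No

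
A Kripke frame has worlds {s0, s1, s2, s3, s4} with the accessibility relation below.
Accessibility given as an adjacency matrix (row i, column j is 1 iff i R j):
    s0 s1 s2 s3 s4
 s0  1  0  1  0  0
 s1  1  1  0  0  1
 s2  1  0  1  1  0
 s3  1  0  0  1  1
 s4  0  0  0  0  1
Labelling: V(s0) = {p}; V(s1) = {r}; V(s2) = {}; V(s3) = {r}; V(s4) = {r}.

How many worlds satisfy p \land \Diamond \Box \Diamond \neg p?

1

Recall that \Box ψ holds at a world iff ψ holds at every accessible world, and \Diamond ψ holds iff ψ holds at some accessible world.
Let φ = p \land \Diamond \Box \Diamond \neg p. Evaluate φ at each world:
  s0 (successors {s0, s2}): φ is true.
  s1 (successors {s0, s1, s4}): φ is false.
  s2 (successors {s0, s2, s3}): φ is false.
  s3 (successors {s0, s3, s4}): φ is false.
  s4 (successors {s4}): φ is false.
For instance, at s4:
  At s4: p is false, \Diamond \Box \Diamond \neg p is true, so p \land \Diamond \Box \Diamond \neg p is false.
    At s4: \Diamond \Box \Diamond \neg p requires \Box \Diamond \neg p at some successor in {s4}.
      \Box \Diamond \neg p holds at s4, so \Diamond \Box \Diamond \neg p is true at s4.
Satisfying worlds: {s0}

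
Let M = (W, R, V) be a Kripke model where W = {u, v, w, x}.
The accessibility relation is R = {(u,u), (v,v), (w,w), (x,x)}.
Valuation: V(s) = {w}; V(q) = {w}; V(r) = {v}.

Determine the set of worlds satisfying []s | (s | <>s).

Let φ = []s | (s | <>s). Evaluate φ at each world:
  u (successors {u}): φ is false.
  v (successors {v}): φ is false.
  w (successors {w}): φ is true.
  x (successors {x}): φ is false.
For instance, at v:
  At v: []s is false, s | <>s is false, so []s | (s | <>s) is false.
    At v: []s requires s at every successor {v}.
      s fails at v, so []s is false at v.
    At v: s is false, <>s is false, so s | <>s is false.
      At v: <>s requires s at some successor in {v}.
        At v: s is false.
      So <>s is false at v.
Satisfying worlds: {w}

w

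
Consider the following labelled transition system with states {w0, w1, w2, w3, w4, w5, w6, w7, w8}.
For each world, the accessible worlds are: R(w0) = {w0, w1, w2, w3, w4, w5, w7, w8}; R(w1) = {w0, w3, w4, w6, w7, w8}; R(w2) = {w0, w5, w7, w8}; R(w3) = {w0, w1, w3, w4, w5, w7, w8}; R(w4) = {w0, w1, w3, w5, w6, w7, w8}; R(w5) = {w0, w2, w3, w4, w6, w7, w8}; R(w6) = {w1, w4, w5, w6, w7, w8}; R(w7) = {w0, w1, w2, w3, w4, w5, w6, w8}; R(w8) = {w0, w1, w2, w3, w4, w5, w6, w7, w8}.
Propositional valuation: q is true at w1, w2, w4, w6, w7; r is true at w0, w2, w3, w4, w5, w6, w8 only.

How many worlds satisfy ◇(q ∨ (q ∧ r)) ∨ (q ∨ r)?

Let φ = ◇(q ∨ (q ∧ r)) ∨ (q ∨ r). Evaluate φ at each world:
  w0 (successors {w0, w1, w2, w3, w4, w5, w7, w8}): φ is true.
  w1 (successors {w0, w3, w4, w6, w7, w8}): φ is true.
  w2 (successors {w0, w5, w7, w8}): φ is true.
  w3 (successors {w0, w1, w3, w4, w5, w7, w8}): φ is true.
  w4 (successors {w0, w1, w3, w5, w6, w7, w8}): φ is true.
  w5 (successors {w0, w2, w3, w4, w6, w7, w8}): φ is true.
  w6 (successors {w1, w4, w5, w6, w7, w8}): φ is true.
  w7 (successors {w0, w1, w2, w3, w4, w5, w6, w8}): φ is true.
  w8 (successors {w0, w1, w2, w3, w4, w5, w6, w7, w8}): φ is true.
For instance, at w0:
  At w0: ◇(q ∨ (q ∧ r)) is true, q ∨ r is true, so ◇(q ∨ (q ∧ r)) ∨ (q ∨ r) is true.
    At w0: ◇(q ∨ (q ∧ r)) requires q ∨ (q ∧ r) at some successor in {w0, w1, w2, w3, w4, w5, w7, w8}.
      q ∨ (q ∧ r) holds at w1, so ◇(q ∨ (q ∧ r)) is true at w0.
Satisfying worlds: {w0, w1, w2, w3, w4, w5, w6, w7, w8}

9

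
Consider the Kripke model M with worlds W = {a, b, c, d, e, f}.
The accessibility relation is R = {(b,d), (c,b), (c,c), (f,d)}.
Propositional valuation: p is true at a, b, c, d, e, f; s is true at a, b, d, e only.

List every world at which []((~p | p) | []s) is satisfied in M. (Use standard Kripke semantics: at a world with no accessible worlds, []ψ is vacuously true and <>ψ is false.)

a, b, c, d, e, f

Let φ = []((~p | p) | []s). Evaluate φ at each world:
  a (successors ∅): φ is true.
  b (successors {d}): φ is true.
  c (successors {b, c}): φ is true.
  d (successors ∅): φ is true.
  e (successors ∅): φ is true.
  f (successors {d}): φ is true.
For instance, at c:
  At c: []((~p | p) | []s) requires (~p | p) | []s at every successor {b, c}.
      At b: ~p | p is true, []s is true, so (~p | p) | []s is true.
      At c: ~p | p is true, []s is false, so (~p | p) | []s is true.
  So []((~p | p) | []s) is true at c.
Satisfying worlds: {a, b, c, d, e, f}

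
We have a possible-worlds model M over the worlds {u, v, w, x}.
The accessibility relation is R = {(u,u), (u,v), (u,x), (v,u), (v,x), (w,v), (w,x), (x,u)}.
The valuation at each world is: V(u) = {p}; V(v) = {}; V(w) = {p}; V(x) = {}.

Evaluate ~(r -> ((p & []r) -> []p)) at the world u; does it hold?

No

At u: r -> ((p & []r) -> []p) is true, so ~(r -> ((p & []r) -> []p)) is false.
  At u: r is false, (p & []r) -> []p is true, so r -> ((p & []r) -> []p) is true.
    At u: p & []r is false, []p is false, so (p & []r) -> []p is true.
      At u: p is true, []r is false, so p & []r is false.
      At u: []p requires p at every successor {u, v, x}.
        p fails at v, so []p is false at u.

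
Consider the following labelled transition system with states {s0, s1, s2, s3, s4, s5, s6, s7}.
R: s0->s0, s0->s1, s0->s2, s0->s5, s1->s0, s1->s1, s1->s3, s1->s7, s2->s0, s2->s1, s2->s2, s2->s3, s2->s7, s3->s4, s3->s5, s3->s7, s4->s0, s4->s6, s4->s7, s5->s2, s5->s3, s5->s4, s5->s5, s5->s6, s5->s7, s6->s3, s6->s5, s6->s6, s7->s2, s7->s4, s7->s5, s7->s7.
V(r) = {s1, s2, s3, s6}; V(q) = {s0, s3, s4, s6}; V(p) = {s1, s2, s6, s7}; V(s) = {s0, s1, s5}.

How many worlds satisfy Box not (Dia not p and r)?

Let φ = Box not (Dia not p and r). Evaluate φ at each world:
  s0 (successors {s0, s1, s2, s5}): φ is false.
  s1 (successors {s0, s1, s3, s7}): φ is false.
  s2 (successors {s0, s1, s2, s3, s7}): φ is false.
  s3 (successors {s4, s5, s7}): φ is true.
  s4 (successors {s0, s6, s7}): φ is false.
  s5 (successors {s2, s3, s4, s5, s6, s7}): φ is false.
  s6 (successors {s3, s5, s6}): φ is false.
  s7 (successors {s2, s4, s5, s7}): φ is false.
For instance, at s5:
  At s5: Box not (Dia not p and r) requires not (Dia not p and r) at every successor {s2, s3, s4, s5, s6, s7}.
    not (Dia not p and r) fails at s2, so Box not (Dia not p and r) is false at s5.
      At s2: Dia not p and r is true, so not (Dia not p and r) is false.
Satisfying worlds: {s3}

1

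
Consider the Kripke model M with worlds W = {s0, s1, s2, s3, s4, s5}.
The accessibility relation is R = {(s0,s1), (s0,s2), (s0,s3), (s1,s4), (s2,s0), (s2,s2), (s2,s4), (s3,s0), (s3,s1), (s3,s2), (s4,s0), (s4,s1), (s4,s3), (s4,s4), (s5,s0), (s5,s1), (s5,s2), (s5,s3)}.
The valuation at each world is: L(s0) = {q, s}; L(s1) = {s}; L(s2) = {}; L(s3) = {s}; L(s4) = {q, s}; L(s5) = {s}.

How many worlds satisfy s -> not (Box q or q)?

Recall that Box ψ holds at a world iff ψ holds at every accessible world, and Dia ψ holds iff ψ holds at some accessible world.
Let φ = s -> not (Box q or q). Evaluate φ at each world:
  s0 (successors {s1, s2, s3}): φ is false.
  s1 (successors {s4}): φ is false.
  s2 (successors {s0, s2, s4}): φ is true.
  s3 (successors {s0, s1, s2}): φ is true.
  s4 (successors {s0, s1, s3, s4}): φ is false.
  s5 (successors {s0, s1, s2, s3}): φ is true.
For instance, at s4:
  At s4: s is true, not (Box q or q) is false, so s -> not (Box q or q) is false.
    At s4: Box q or q is true, so not (Box q or q) is false.
      At s4: Box q is false, q is true, so Box q or q is true.
Satisfying worlds: {s2, s3, s5}

3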